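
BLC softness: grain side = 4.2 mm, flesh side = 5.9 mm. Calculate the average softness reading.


Average = (4.2 + 5.9) / 2
Average = 5.05 mm


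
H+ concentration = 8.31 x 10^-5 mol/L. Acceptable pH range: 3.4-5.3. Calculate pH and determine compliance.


pH = -log10(8.31 x 10^-5) = 4.08
Range: 3.4 to 5.3
Compliant: Yes


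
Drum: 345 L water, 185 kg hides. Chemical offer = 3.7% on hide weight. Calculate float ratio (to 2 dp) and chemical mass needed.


Float ratio = 1.86
Chemical needed = 6.845 kg


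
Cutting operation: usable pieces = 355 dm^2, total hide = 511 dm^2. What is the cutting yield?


69.5%

Yield = usable / total x 100
Yield = 355 / 511 x 100 = 69.5%


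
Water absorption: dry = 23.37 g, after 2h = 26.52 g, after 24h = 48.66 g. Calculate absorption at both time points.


WA (2h) = (26.52 - 23.37) / 23.37 x 100 = 13.5%
WA (24h) = (48.66 - 23.37) / 23.37 x 100 = 108.2%


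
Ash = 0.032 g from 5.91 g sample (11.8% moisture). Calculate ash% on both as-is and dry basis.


As-is ash% = 0.032 / 5.91 x 100 = 0.54%
Dry mass = 5.91 x (100 - 11.8) / 100 = 5.21262 g
Dry-basis ash% = 0.032 / 5.21262 x 100 = 0.61%


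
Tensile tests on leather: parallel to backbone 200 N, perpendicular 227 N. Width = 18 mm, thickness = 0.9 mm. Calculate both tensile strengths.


Parallel = 12.35 N/mm^2
Perpendicular = 14.01 N/mm^2


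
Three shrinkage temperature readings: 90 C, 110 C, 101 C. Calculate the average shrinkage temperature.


Average = (90 + 110 + 101) / 3
Average = 301 / 3 = 100.3 C


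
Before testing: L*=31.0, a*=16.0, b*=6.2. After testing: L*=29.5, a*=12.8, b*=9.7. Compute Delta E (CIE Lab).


dL = 29.5 - 31.0 = -1.5
da = 12.8 - 16.0 = -3.2
db = 9.7 - 6.2 = 3.5
dE = sqrt((-1.5)^2 + (-3.2)^2 + (3.5)^2) = 4.97


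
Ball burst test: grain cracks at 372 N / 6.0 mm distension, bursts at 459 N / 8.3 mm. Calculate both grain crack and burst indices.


Crack index = 62.0 N/mm
Burst index = 55.3 N/mm

Crack index = 372 / 6.0 = 62.0 N/mm
Burst index = 459 / 8.3 = 55.3 N/mm


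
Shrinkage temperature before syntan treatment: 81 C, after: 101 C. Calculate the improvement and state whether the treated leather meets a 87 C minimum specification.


Improvement = 20 C
Meets 87 C spec: Yes

Improvement = 101 - 81 = 20 C
Spec check: 101 C >= 87 C? Yes


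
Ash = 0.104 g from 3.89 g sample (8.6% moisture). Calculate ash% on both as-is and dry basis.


As-is ash = 2.67%
Dry-basis ash = 2.93%

As-is ash% = 0.104 / 3.89 x 100 = 2.67%
Dry mass = 3.89 x (100 - 8.6) / 100 = 3.55546 g
Dry-basis ash% = 0.104 / 3.55546 x 100 = 2.93%


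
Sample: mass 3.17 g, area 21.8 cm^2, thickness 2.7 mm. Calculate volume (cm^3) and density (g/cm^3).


Volume = 5.886 cm^3
Density = 0.539 g/cm^3

Thickness in cm = 2.7 / 10 = 0.27 cm
Volume = 21.8 x 0.27 = 5.886 cm^3
Density = 3.17 / 5.886 = 0.539 g/cm^3


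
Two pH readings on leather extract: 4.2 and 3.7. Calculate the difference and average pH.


Difference = |4.2 - 3.7| = 0.5
Average = (4.2 + 3.7) / 2 = 3.95


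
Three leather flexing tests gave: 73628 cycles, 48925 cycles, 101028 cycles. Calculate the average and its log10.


Average = 74527 cycles
log10 = 4.87

Average = (73628 + 48925 + 101028) / 3 = 74527 cycles
log10(74527) = 4.87


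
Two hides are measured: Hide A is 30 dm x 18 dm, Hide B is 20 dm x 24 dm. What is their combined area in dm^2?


1020 dm^2

Hide A area = 30 x 18 = 540 dm^2
Hide B area = 20 x 24 = 480 dm^2
Total = 540 + 480 = 1020 dm^2


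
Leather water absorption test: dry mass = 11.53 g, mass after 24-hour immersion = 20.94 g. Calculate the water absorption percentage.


81.6%

Water absorbed = 20.94 - 11.53 = 9.41 g
WA% = 9.41 / 11.53 x 100 = 81.6%


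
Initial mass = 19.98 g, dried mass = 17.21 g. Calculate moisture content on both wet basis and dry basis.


Wet basis = 13.9%
Dry basis = 16.1%

Moisture lost = 19.98 - 17.21 = 2.77 g
Wet basis MC = 2.77 / 19.98 x 100 = 13.9%
Dry basis MC = 2.77 / 17.21 x 100 = 16.1%


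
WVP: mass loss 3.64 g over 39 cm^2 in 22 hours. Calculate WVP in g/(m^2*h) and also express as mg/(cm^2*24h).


WVP = 42.42 g/(m^2*h)
Daily rate = 101.82 mg/(cm^2*24h)


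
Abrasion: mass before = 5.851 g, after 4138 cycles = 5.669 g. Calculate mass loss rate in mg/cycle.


Mass loss = 5.851 - 5.669 = 0.182 g
Rate = 0.182 / 4138 x 1000 = 0.044 mg/cycle


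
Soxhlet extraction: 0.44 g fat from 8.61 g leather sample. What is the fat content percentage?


5.1%

Fat content = 0.44 / 8.61 x 100
Fat = 5.1%


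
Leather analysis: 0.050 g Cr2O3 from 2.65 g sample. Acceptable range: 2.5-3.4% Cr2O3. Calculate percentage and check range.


Cr2O3% = 0.050 / 2.65 x 100 = 1.89%
Acceptable range: 2.5 to 3.4%
Within range: No


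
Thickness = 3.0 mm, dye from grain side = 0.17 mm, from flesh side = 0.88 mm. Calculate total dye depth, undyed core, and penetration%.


Total dyed = 1.05 mm
Undyed core = 1.95 mm
Penetration = 35.0%

Total dyed = 0.17 + 0.88 = 1.05 mm
Undyed core = 3.0 - 1.05 = 1.95 mm
Penetration = 1.05 / 3.0 x 100 = 35.0%


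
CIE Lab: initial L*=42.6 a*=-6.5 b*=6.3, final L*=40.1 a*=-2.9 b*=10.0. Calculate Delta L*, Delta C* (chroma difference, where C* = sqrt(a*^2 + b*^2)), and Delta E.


Delta L* = 40.1 - 42.6 = -2.5
C1* = sqrt((-6.5)^2 + (6.3)^2) = 9.052
C2* = sqrt((-2.9)^2 + (10.0)^2) = 10.412
Delta C* = 10.412 - 9.052 = 1.36
Delta E = sqrt((-2.5)^2 + (3.6)^2 + (3.7)^2) = 5.74


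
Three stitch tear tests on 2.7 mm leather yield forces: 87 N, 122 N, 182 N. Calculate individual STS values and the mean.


STS1 = 32.2 N/mm
STS2 = 45.2 N/mm
STS3 = 67.4 N/mm
Mean = 48.3 N/mm


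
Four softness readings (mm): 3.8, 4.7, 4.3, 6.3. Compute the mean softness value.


Sum = 3.8 + 4.7 + 4.3 + 6.3
Mean = 19.1 / 4 = 4.78 mm


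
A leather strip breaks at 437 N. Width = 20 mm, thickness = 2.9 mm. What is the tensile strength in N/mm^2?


Cross-sectional area = 20 x 2.9 = 58.0 mm^2
Tensile strength = 437 / 58.0 = 7.53 N/mm^2


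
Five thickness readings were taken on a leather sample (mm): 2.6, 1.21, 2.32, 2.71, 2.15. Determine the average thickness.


2.20 mm

Sum = 2.6 + 1.21 + 2.32 + 2.71 + 2.15 = 10.99
Average = 10.99 / 5 = 2.20 mm


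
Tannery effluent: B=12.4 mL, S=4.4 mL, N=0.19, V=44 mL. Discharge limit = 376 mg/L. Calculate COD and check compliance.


COD = (12.4 - 4.4) x 0.19 x 8000 / 44 = 276.4 mg/L
Limit: 376 mg/L
Compliant: Yes


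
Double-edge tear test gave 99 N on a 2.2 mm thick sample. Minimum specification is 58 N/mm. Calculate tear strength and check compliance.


Tear strength = 45.0 N/mm
Compliant: No


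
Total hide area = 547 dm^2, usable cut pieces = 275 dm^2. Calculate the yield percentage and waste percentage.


Yield = 50.3%
Waste = 49.7%

Yield = 275 / 547 x 100 = 50.3%
Waste = 547 - 275 = 272 dm^2
Waste% = 100 - 50.3 = 49.7%


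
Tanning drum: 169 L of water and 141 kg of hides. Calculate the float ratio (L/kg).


Float ratio = water / hide weight
Ratio = 169 / 141 = 1.2


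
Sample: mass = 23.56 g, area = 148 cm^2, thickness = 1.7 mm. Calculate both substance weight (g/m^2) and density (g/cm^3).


SW = 23.56 / 148 x 10000 = 1591.9 g/m^2
Volume = 148 x 1.7 / 10 = 25.16 cm^3
Density = 23.56 / 25.16 = 0.936 g/cm^3


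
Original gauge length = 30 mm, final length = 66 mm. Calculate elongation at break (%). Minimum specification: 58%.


Elongation = 120.0%
Meets spec: Yes


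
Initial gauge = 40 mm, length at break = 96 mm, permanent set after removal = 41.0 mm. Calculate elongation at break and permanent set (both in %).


Elongation at break = (96 - 40) / 40 x 100 = 140.0%
Permanent set = (41.0 - 40) / 40 x 100 = 2.5%


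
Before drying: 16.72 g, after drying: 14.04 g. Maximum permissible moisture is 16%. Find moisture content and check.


MC = (16.72 - 14.04) / 16.72 x 100 = 16.0%
Maximum: 16%
Acceptable: Yes


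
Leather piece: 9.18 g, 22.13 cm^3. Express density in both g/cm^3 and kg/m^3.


Density = 9.18 / 22.13 = 0.415 g/cm^3
Convert: 0.415 x 1000 = 415 kg/m^3


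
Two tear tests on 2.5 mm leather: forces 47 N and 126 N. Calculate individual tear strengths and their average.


Tear 1 = 47 / 2.5 = 18.8 N/mm
Tear 2 = 126 / 2.5 = 50.4 N/mm
Average = (18.8 + 50.4) / 2 = 34.6 N/mm


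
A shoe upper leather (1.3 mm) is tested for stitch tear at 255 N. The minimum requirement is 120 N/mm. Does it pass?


STS = 196.2 N/mm
Passes: Yes

STS = 255 / 1.3 = 196.2 N/mm
Minimum required: 120 N/mm
Passes: Yes


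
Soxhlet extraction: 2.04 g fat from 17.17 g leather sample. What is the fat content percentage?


11.9%


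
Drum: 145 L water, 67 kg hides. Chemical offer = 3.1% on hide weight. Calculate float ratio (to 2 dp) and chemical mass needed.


Float ratio = 145 / 67 = 2.16
Chemical = 67 x 3.1 / 100 = 2.077 kg


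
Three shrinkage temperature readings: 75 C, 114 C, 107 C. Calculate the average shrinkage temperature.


Average = (75 + 114 + 107) / 3
Average = 296 / 3 = 98.7 C


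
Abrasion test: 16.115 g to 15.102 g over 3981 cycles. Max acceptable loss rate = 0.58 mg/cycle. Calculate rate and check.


Rate = 0.254 mg/cycle
Passes: Yes


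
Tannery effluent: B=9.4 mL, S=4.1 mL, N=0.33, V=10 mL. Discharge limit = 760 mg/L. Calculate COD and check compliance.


COD = 1399.2 mg/L
Compliant: No

COD = (9.4 - 4.1) x 0.33 x 8000 / 10 = 1399.2 mg/L
Limit: 760 mg/L
Compliant: No


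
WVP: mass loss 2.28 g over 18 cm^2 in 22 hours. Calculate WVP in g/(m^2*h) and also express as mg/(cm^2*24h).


WVP = 57.58 g/(m^2*h)
Daily rate = 138.18 mg/(cm^2*24h)

WVP = 2.28 / (18 x 22) x 10000 = 57.58 g/(m^2*h)
Mass loss in mg = 2.28 x 1000 = 2280 mg
Per cm^2 per 24h in mg: 2280 x 24 / (18 x 22) = 54720 / 396 = 138.18 mg/(cm^2*24h)


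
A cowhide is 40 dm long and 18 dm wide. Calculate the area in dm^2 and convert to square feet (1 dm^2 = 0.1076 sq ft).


Area = 40 x 18 = 720 dm^2
Conversion: 720 x 0.1076 = 77.47 sq ft


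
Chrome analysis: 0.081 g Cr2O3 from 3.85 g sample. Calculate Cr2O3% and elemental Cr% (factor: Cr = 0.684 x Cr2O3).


Cr2O3% = 0.081 / 3.85 x 100 = 2.10%
Cr% = 2.10 x 0.684 = 1.44%


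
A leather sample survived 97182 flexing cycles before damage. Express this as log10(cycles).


log10(97182) = 4.99


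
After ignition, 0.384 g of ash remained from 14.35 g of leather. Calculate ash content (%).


2.68%

Ash% = 0.384 / 14.35 x 100
Ash% = 2.68%


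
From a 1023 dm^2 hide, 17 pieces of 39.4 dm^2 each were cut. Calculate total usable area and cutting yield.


Usable area = 669.8 dm^2
Yield = 65.5%

Total usable = 17 x 39.4 = 669.8 dm^2
Yield = 669.8 / 1023 x 100 = 65.5%


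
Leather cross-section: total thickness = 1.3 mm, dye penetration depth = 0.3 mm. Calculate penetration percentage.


23.1%


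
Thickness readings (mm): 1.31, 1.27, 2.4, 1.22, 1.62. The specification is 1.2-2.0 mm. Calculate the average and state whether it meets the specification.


Average = 1.56 mm
Within specification: Yes

Sum = 7.82
Average = 7.82 / 5 = 1.56 mm
Specification range: 1.2 to 2.0 mm
Within spec: Yes


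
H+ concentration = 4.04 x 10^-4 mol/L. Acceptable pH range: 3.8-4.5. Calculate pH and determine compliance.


pH = 3.39
Compliant: No

pH = -log10(4.04 x 10^-4) = 3.39
Range: 3.8 to 4.5
Compliant: No


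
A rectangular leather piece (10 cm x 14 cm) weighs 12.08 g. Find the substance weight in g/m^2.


862.9 g/m^2

Area = 10 x 14 = 140 cm^2
SW = 12.08 / 140 x 10000 = 862.9 g/m^2


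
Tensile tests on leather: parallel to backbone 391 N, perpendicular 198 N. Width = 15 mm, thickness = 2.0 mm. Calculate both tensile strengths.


Area = 15 x 2.0 = 30.0 mm^2
TS (parallel) = 391 / 30.0 = 13.03 N/mm^2
TS (perpendicular) = 198 / 30.0 = 6.60 N/mm^2


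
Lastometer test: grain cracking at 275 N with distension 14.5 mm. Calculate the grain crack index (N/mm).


Grain crack index = force / distension
Index = 275 / 14.5 = 19.0 N/mm


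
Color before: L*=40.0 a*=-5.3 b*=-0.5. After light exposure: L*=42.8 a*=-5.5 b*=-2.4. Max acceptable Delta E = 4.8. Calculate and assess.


dL = 2.8, da = -0.2, db = -1.9
dE = sqrt((2.8)^2 + (-0.2)^2 + (-1.9)^2) = 3.39
Max = 4.8
Passes: Yes


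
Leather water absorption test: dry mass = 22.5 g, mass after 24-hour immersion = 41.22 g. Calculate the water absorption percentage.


Water absorbed = 41.22 - 22.5 = 18.72 g
WA% = 18.72 / 22.5 x 100 = 83.2%


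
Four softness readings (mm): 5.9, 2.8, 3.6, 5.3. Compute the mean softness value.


Sum = 5.9 + 2.8 + 3.6 + 5.3
Mean = 17.6 / 4 = 4.40 mm


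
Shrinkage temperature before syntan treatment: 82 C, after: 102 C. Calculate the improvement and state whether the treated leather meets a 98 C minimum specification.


Improvement = 20 C
Meets 98 C spec: Yes

Improvement = 102 - 82 = 20 C
Spec check: 102 C >= 98 C? Yes


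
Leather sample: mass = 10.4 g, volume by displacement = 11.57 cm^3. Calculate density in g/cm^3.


Density = mass / volume
Density = 10.4 / 11.57 = 0.899 g/cm^3


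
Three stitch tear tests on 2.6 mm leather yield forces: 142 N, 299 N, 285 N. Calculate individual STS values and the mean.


STS1 = 54.6 N/mm
STS2 = 115.0 N/mm
STS3 = 109.6 N/mm
Mean = 93.1 N/mm


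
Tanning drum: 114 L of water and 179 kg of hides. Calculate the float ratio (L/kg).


Float ratio = water / hide weight
Ratio = 114 / 179 = 0.6


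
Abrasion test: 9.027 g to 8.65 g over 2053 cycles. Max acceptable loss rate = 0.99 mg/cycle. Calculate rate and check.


Rate = 0.184 mg/cycle
Passes: Yes


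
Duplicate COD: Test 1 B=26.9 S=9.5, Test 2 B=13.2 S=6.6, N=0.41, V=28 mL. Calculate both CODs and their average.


COD1 = 2038.3 mg/L
COD2 = 773.1 mg/L
Average = 1405.7 mg/L


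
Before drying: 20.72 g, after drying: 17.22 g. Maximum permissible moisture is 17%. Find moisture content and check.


MC = (20.72 - 17.22) / 20.72 x 100 = 16.9%
Maximum: 17%
Acceptable: Yes


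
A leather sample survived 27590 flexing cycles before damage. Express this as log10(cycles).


4.44

log10(27590) = 4.44


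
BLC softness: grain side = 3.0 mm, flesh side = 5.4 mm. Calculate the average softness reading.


4.20 mm


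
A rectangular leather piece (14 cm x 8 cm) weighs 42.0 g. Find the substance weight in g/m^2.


3750.0 g/m^2

Area = 14 x 8 = 112 cm^2
SW = 42.0 / 112 x 10000 = 3750.0 g/m^2


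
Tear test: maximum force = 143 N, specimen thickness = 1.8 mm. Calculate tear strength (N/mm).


Tear strength = force / thickness
Tear = 143 / 1.8 = 79.4 N/mm


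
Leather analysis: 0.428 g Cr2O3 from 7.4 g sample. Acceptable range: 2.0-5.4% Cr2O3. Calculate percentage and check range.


Cr2O3 = 5.78%
Within range: No

Cr2O3% = 0.428 / 7.4 x 100 = 5.78%
Acceptable range: 2.0 to 5.4%
Within range: No


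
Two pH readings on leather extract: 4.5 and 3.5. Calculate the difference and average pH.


Difference = |4.5 - 3.5| = 1.0
Average = (4.5 + 3.5) / 2 = 4.00


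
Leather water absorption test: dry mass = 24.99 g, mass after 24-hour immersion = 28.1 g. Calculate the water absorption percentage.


Water absorbed = 28.1 - 24.99 = 3.11 g
WA% = 3.11 / 24.99 x 100 = 12.4%


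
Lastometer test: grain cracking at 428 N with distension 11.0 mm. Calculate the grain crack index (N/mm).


Grain crack index = force / distension
Index = 428 / 11.0 = 38.9 N/mm


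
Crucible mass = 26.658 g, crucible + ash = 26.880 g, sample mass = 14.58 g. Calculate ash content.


Ash mass = 0.222 g
Ash content = 1.52%

Ash mass = 26.880 - 26.658 = 0.222 g
Ash% = 0.222 / 14.58 x 100 = 1.52%


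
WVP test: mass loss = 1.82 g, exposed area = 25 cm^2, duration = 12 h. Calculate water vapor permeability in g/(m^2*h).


WVP = mass_loss / (area x time) x 10000
WVP = 1.82 / (25 x 12) x 10000
WVP = 1.82 / 300 x 10000 = 60.67 g/(m^2*h)


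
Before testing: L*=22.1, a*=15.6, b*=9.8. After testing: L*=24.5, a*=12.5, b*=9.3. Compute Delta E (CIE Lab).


dL = 24.5 - 22.1 = 2.4
da = 12.5 - 15.6 = -3.1
db = 9.3 - 9.8 = -0.5
dE = sqrt((2.4)^2 + (-3.1)^2 + (-0.5)^2) = 3.95


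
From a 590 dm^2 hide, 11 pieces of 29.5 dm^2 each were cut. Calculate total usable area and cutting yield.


Usable area = 324.5 dm^2
Yield = 55.0%


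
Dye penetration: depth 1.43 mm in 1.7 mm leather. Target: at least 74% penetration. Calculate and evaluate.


Penetration = 84.1%
Meets target: Yes


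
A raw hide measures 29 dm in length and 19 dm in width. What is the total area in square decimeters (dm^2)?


Area = length x width
Area = 29 x 19 = 551 dm^2


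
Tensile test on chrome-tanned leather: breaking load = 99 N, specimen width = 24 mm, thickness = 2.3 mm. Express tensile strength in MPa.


Cross-section = 24 x 2.3 = 55.2 mm^2
TS = 99 / 55.2 = 1.79 MPa
(1 N/mm^2 = 1 MPa)


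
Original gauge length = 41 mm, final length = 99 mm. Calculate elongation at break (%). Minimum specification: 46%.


Elongation = 141.5%
Meets spec: Yes

Extension = 99 - 41 = 58 mm
Elongation = 58 / 41 x 100 = 141.5%
Minimum required: 46%
Meets specification: Yes


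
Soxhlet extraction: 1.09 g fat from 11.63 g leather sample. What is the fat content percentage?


Fat content = 1.09 / 11.63 x 100
Fat = 9.4%


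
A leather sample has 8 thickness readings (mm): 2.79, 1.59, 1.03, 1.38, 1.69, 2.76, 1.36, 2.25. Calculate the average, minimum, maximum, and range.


Sum = 14.85
Average = 14.85 / 8 = 1.86 mm
Minimum = 1.03 mm
Maximum = 2.79 mm
Range = 2.79 - 1.03 = 1.76 mm


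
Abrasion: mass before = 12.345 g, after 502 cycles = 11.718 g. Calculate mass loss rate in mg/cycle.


1.249 mg/cycle

Mass loss = 12.345 - 11.718 = 0.627 g
Rate = 0.627 / 502 x 1000 = 1.249 mg/cycle


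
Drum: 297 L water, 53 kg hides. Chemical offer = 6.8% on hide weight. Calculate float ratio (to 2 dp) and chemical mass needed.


Float ratio = 5.60
Chemical needed = 3.604 kg


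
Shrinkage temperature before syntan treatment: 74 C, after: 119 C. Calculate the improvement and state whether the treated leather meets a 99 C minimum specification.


Improvement = 45 C
Meets 99 C spec: Yes


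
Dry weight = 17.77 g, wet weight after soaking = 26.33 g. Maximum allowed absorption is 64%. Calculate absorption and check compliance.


Absorption = 48.2%
Compliant: Yes

WA = (26.33 - 17.77) / 17.77 x 100 = 48.2%
Maximum allowed: 64%
Compliant: Yes


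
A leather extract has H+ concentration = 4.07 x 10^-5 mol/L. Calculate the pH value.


pH = 4.39


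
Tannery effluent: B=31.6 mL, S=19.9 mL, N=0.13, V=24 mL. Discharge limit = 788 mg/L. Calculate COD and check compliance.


COD = (31.6 - 19.9) x 0.13 x 8000 / 24 = 507.0 mg/L
Limit: 788 mg/L
Compliant: Yes


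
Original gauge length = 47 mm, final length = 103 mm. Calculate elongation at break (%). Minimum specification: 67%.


Extension = 103 - 47 = 56 mm
Elongation = 56 / 47 x 100 = 119.1%
Minimum required: 67%
Meets specification: Yes


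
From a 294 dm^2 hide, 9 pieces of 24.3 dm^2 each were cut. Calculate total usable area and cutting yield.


Usable area = 218.7 dm^2
Yield = 74.4%

Total usable = 9 x 24.3 = 218.7 dm^2
Yield = 218.7 / 294 x 100 = 74.4%


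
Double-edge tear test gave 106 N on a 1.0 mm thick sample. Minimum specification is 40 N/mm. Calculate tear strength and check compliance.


Tear strength = 106.0 N/mm
Compliant: Yes


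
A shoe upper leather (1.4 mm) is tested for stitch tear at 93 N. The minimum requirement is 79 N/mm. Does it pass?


STS = 93 / 1.4 = 66.4 N/mm
Minimum required: 79 N/mm
Passes: No


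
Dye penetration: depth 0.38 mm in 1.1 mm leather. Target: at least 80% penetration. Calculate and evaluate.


Penetration = 0.38 / 1.1 x 100 = 34.5%
Target: 80%
Meets target: No


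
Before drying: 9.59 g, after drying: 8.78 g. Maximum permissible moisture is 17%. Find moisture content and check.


MC = (9.59 - 8.78) / 9.59 x 100 = 8.4%
Maximum: 17%
Acceptable: Yes


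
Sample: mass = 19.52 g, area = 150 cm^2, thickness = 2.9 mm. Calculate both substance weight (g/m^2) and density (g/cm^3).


SW = 19.52 / 150 x 10000 = 1301.3 g/m^2
Volume = 150 x 2.9 / 10 = 43.50 cm^3
Density = 19.52 / 43.50 = 0.449 g/cm^3


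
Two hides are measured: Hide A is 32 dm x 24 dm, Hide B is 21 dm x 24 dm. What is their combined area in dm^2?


Hide A area = 32 x 24 = 768 dm^2
Hide B area = 21 x 24 = 504 dm^2
Total = 768 + 504 = 1272 dm^2


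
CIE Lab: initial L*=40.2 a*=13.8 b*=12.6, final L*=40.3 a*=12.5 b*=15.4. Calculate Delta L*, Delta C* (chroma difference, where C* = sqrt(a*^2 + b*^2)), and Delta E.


Delta L* = 40.3 - 40.2 = 0.1
C1* = sqrt((13.8)^2 + (12.6)^2) = 18.687
C2* = sqrt((12.5)^2 + (15.4)^2) = 19.835
Delta C* = 19.835 - 18.687 = 1.15
Delta E = sqrt((0.1)^2 + (-1.3)^2 + (2.8)^2) = 3.09


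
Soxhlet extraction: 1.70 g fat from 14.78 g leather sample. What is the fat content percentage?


11.5%

Fat content = 1.70 / 14.78 x 100
Fat = 11.5%


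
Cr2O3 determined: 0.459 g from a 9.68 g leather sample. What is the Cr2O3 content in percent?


Cr2O3% = 0.459 / 9.68 x 100
Cr2O3% = 4.74%


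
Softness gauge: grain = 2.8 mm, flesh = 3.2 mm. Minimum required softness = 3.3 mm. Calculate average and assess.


Average softness = 3.00 mm
Meets requirement: No


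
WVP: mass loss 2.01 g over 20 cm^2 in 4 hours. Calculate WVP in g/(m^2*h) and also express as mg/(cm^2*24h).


WVP = 251.25 g/(m^2*h)
Daily rate = 603.00 mg/(cm^2*24h)

WVP = 2.01 / (20 x 4) x 10000 = 251.25 g/(m^2*h)
Mass loss in mg = 2.01 x 1000 = 2010 mg
Per cm^2 per 24h in mg: 2010 x 24 / (20 x 4) = 48240 / 80 = 603.00 mg/(cm^2*24h)


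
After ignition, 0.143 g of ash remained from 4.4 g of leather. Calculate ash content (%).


Ash% = 0.143 / 4.4 x 100
Ash% = 3.25%


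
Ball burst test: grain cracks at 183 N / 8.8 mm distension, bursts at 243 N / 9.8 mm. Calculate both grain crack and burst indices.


Crack index = 20.8 N/mm
Burst index = 24.8 N/mm


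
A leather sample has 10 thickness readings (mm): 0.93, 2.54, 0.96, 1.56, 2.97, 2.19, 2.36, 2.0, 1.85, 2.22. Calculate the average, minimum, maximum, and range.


Sum = 19.58
Average = 19.58 / 10 = 1.96 mm
Minimum = 0.93 mm
Maximum = 2.97 mm
Range = 2.97 - 0.93 = 2.04 mm


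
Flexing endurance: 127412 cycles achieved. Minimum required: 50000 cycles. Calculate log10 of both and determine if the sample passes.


Achieved: log10 = 5.11
Required: log10 = 4.70
Passes: Yes

log10(127412) = 5.11
log10(50000) = 4.70
Passes: Yes


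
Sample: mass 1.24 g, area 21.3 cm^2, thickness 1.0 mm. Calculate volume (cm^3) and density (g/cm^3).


Volume = 2.130 cm^3
Density = 0.582 g/cm^3

Thickness in cm = 1.0 / 10 = 0.10 cm
Volume = 21.3 x 0.10 = 2.130 cm^3
Density = 1.24 / 2.130 = 0.582 g/cm^3


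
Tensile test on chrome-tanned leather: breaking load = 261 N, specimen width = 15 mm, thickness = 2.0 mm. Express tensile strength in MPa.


Cross-section = 15 x 2.0 = 30.0 mm^2
TS = 261 / 30.0 = 8.70 MPa
(1 N/mm^2 = 1 MPa)


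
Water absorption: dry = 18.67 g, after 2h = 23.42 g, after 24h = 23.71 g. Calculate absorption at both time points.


WA (2h) = (23.42 - 18.67) / 18.67 x 100 = 25.4%
WA (24h) = (23.71 - 18.67) / 18.67 x 100 = 27.0%


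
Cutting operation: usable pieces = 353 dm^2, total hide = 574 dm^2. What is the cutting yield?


61.5%

Yield = usable / total x 100
Yield = 353 / 574 x 100 = 61.5%


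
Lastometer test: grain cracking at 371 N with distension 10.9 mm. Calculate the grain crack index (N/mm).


Grain crack index = force / distension
Index = 371 / 10.9 = 34.0 N/mm


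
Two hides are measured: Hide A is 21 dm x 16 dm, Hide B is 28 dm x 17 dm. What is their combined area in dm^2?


Hide A area = 21 x 16 = 336 dm^2
Hide B area = 28 x 17 = 476 dm^2
Total = 336 + 476 = 812 dm^2


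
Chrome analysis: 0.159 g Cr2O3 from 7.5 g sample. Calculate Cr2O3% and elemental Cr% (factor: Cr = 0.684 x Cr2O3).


Cr2O3% = 0.159 / 7.5 x 100 = 2.12%
Cr% = 2.12 x 0.684 = 1.45%


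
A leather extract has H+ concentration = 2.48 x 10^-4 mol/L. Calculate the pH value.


pH = 3.61


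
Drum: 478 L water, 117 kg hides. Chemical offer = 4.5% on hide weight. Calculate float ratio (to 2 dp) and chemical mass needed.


Float ratio = 4.09
Chemical needed = 5.265 kg

Float ratio = 478 / 117 = 4.09
Chemical = 117 x 4.5 / 100 = 5.265 kg


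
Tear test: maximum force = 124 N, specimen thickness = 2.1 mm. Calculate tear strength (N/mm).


59.0 N/mm


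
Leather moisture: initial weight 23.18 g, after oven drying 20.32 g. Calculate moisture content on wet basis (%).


12.3%

Moisture = 23.18 - 20.32 = 2.86 g
MC = 2.86 / 23.18 x 100 = 12.3%


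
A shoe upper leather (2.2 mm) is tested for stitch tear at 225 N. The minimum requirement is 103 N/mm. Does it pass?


STS = 225 / 2.2 = 102.3 N/mm
Minimum required: 103 N/mm
Passes: No


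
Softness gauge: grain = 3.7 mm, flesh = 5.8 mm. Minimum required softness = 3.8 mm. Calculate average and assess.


Average = (3.7 + 5.8) / 2 = 4.75 mm
Minimum = 3.8 mm
Meets requirement: Yes


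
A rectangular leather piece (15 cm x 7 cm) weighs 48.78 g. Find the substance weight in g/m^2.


Area = 15 x 7 = 105 cm^2
SW = 48.78 / 105 x 10000 = 4645.7 g/m^2


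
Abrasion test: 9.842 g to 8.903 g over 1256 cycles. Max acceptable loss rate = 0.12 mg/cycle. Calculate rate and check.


Loss = 9.842 - 8.903 = 0.939 g
Rate = 0.939 g / 1256 cycles x 1000 = 0.748 mg/cycle
Max = 0.12 mg/cycle
Passes: No


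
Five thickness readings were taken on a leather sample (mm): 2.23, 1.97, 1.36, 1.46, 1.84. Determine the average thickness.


Sum = 2.23 + 1.97 + 1.36 + 1.46 + 1.84 = 8.86
Average = 8.86 / 5 = 1.77 mm


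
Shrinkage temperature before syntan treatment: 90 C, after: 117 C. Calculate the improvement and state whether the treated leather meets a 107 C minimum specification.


Improvement = 117 - 90 = 27 C
Spec check: 117 C >= 107 C? Yes


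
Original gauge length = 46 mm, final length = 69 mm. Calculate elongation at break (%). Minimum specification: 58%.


Extension = 69 - 46 = 23 mm
Elongation = 23 / 46 x 100 = 50.0%
Minimum required: 58%
Meets specification: No


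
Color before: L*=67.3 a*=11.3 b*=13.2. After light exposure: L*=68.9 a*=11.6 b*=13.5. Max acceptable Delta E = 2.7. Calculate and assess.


Delta E = 1.66
Passes: Yes

dL = 1.6, da = 0.3, db = 0.3
dE = sqrt((1.6)^2 + (0.3)^2 + (0.3)^2) = 1.66
Max = 2.7
Passes: Yes


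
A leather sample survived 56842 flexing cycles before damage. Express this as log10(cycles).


log10(56842) = 4.75


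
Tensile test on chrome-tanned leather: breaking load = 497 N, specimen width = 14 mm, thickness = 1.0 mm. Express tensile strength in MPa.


Cross-section = 14 x 1.0 = 14.0 mm^2
TS = 497 / 14.0 = 35.50 MPa
(1 N/mm^2 = 1 MPa)


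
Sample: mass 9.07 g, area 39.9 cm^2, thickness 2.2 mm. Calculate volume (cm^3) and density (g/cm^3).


Volume = 8.778 cm^3
Density = 1.033 g/cm^3

Thickness in cm = 2.2 / 10 = 0.22 cm
Volume = 39.9 x 0.22 = 8.778 cm^3
Density = 9.07 / 8.778 = 1.033 g/cm^3


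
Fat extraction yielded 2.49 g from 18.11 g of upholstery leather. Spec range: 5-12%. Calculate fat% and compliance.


Fat content = 13.7%
Compliant: No

Fat% = 2.49 / 18.11 x 100 = 13.7%
Spec range: 5-12%
Compliant: No


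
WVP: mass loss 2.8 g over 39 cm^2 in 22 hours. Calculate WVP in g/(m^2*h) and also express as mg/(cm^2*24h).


WVP = 32.63 g/(m^2*h)
Daily rate = 78.32 mg/(cm^2*24h)

WVP = 2.8 / (39 x 22) x 10000 = 32.63 g/(m^2*h)
Mass loss in mg = 2.8 x 1000 = 2800 mg
Per cm^2 per 24h in mg: 2800 x 24 / (39 x 22) = 67200 / 858 = 78.32 mg/(cm^2*24h)


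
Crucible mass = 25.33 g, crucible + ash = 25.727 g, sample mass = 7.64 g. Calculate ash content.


Ash mass = 0.397 g
Ash content = 5.20%


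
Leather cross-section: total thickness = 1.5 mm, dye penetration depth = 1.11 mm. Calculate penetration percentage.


Penetration% = 1.11 / 1.5 x 100
Penetration = 74.0%


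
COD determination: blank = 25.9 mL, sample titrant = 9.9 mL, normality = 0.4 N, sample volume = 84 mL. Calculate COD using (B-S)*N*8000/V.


COD = (25.9 - 9.9) x 0.4 x 8000 / 84
COD = 16.0 x 0.4 x 8000 / 84
COD = 609.5 mg/L


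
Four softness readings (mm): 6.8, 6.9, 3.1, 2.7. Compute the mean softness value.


4.88 mm


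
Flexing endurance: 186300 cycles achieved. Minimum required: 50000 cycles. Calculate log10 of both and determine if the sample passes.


log10(186300) = 5.27
log10(50000) = 4.70
Passes: Yes


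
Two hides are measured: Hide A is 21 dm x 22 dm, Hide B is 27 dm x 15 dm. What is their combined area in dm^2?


867 dm^2


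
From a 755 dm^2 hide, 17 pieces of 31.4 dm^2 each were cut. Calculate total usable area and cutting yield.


Usable area = 533.8 dm^2
Yield = 70.7%

Total usable = 17 x 31.4 = 533.8 dm^2
Yield = 533.8 / 755 x 100 = 70.7%


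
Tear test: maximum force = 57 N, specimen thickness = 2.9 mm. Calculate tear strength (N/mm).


19.7 N/mm

Tear strength = force / thickness
Tear = 57 / 2.9 = 19.7 N/mm


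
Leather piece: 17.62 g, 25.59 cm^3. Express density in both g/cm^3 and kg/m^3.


Density = 17.62 / 25.59 = 0.689 g/cm^3
Convert: 0.689 x 1000 = 689 kg/m^3


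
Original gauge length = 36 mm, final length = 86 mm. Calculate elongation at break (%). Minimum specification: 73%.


Extension = 86 - 36 = 50 mm
Elongation = 50 / 36 x 100 = 138.9%
Minimum required: 73%
Meets specification: Yes


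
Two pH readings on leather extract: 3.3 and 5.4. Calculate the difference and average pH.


Difference = |3.3 - 5.4| = 2.1
Average = (3.3 + 5.4) / 2 = 4.35


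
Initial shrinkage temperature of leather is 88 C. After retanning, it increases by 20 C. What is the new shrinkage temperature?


New Ts = 88 + 20 = 108 C


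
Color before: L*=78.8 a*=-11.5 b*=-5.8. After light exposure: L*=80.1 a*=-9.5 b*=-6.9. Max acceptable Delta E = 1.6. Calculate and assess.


dL = 1.3, da = 2.0, db = -1.1
dE = sqrt((1.3)^2 + (2.0)^2 + (-1.1)^2) = 2.63
Max = 1.6
Passes: No


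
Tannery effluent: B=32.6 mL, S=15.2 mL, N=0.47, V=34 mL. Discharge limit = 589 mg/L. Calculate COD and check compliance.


COD = (32.6 - 15.2) x 0.47 x 8000 / 34 = 1924.2 mg/L
Limit: 589 mg/L
Compliant: No


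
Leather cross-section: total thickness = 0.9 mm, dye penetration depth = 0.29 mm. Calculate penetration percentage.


32.2%

Penetration% = 0.29 / 0.9 x 100
Penetration = 32.2%


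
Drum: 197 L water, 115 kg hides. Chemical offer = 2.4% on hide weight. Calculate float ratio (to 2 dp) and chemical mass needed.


Float ratio = 1.71
Chemical needed = 2.76 kg

Float ratio = 197 / 115 = 1.71
Chemical = 115 x 2.4 / 100 = 2.76 kg


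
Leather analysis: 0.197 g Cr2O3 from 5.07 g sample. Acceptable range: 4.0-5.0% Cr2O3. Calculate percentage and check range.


Cr2O3% = 0.197 / 5.07 x 100 = 3.89%
Acceptable range: 4.0 to 5.0%
Within range: No


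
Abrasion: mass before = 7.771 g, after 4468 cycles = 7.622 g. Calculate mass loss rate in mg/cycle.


Mass loss = 7.771 - 7.622 = 0.149 g
Rate = 0.149 / 4468 x 1000 = 0.033 mg/cycle


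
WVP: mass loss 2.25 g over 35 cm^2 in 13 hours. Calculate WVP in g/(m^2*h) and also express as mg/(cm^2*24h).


WVP = 2.25 / (35 x 13) x 10000 = 49.45 g/(m^2*h)
Mass loss in mg = 2.25 x 1000 = 2250 mg
Per cm^2 per 24h in mg: 2250 x 24 / (35 x 13) = 54000 / 455 = 118.68 mg/(cm^2*24h)


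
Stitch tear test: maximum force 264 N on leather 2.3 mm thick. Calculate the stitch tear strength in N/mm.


114.8 N/mm

Stitch tear strength = force / thickness
STS = 264 / 2.3 = 114.8 N/mm


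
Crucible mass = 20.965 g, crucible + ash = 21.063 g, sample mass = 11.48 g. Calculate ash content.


Ash mass = 0.098 g
Ash content = 0.85%

Ash mass = 21.063 - 20.965 = 0.098 g
Ash% = 0.098 / 11.48 x 100 = 0.85%


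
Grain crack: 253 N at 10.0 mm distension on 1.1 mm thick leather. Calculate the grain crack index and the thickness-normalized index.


Crack index = 253 / 10.0 = 25.3 N/mm
Normalized = 25.3 / 1.1 = 23.0 N/mm per mm


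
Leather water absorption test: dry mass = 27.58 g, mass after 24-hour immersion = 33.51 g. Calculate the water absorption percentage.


21.5%

Water absorbed = 33.51 - 27.58 = 5.93 g
WA% = 5.93 / 27.58 x 100 = 21.5%


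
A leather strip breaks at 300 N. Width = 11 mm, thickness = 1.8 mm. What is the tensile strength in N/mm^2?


15.15 N/mm^2

Cross-sectional area = 11 x 1.8 = 19.8 mm^2
Tensile strength = 300 / 19.8 = 15.15 N/mm^2


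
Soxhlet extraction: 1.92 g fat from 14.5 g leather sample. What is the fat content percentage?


13.2%


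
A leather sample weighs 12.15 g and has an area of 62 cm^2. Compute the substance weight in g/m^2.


Substance weight = mass / area x 10000
SW = 12.15 / 62 x 10000
SW = 1959.7 g/m^2


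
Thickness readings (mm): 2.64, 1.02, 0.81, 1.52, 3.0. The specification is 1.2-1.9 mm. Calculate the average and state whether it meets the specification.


Sum = 8.99
Average = 8.99 / 5 = 1.80 mm
Specification range: 1.2 to 1.9 mm
Within spec: Yes


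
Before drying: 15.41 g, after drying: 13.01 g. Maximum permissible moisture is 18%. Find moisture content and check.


MC = (15.41 - 13.01) / 15.41 x 100 = 15.6%
Maximum: 18%
Acceptable: Yes


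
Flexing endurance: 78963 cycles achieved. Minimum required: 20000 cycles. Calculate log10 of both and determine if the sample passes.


log10(78963) = 4.90
log10(20000) = 4.30
Passes: Yes


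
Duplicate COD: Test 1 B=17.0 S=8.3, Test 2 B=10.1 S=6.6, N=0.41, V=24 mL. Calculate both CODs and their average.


COD1 = (17.0 - 8.3) x 0.41 x 8000 / 24 = 1189.0 mg/L
COD2 = (10.1 - 6.6) x 0.41 x 8000 / 24 = 478.3 mg/L
Average = (1189.0 + 478.3) / 2 = 833.7 mg/L


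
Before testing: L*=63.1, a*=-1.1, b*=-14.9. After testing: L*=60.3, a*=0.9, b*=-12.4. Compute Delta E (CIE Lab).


dL = 60.3 - 63.1 = -2.8
da = 0.9 - (-1.1) = 2.0
db = -12.4 - (-14.9) = 2.5
dE = sqrt((-2.8)^2 + (2.0)^2 + (2.5)^2) = 4.25


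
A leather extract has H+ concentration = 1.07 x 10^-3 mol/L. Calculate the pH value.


pH = -log10[H+]
pH = -log10(1.07 x 10^-3) = 2.97


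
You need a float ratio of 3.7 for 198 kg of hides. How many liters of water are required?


Water = hide weight x target ratio
Water = 198 x 3.7 = 732.6 L


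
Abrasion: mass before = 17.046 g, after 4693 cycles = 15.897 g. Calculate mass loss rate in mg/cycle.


Mass loss = 17.046 - 15.897 = 1.149 g
Rate = 1.149 / 4693 x 1000 = 0.245 mg/cycle


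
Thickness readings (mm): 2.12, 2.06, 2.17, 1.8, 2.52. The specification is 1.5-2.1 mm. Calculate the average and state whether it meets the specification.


Average = 2.13 mm
Within specification: No

Sum = 10.67
Average = 10.67 / 5 = 2.13 mm
Specification range: 1.5 to 2.1 mm
Within spec: No


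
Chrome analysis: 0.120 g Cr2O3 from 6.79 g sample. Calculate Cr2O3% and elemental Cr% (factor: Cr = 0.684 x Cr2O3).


Cr2O3 = 1.77%
Cr = 1.21%

Cr2O3% = 0.120 / 6.79 x 100 = 1.77%
Cr% = 1.77 x 0.684 = 1.21%


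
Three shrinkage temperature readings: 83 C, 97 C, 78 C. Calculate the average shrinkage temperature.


Average = (83 + 97 + 78) / 3
Average = 258 / 3 = 86.0 C


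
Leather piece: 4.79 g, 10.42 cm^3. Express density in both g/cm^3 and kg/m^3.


0.460 g/cm^3
460 kg/m^3


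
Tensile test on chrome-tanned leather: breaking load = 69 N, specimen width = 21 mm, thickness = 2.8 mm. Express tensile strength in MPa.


1.17 MPa

Cross-section = 21 x 2.8 = 58.8 mm^2
TS = 69 / 58.8 = 1.17 MPa
(1 N/mm^2 = 1 MPa)


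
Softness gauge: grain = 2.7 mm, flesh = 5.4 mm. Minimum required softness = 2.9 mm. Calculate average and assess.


Average softness = 4.05 mm
Meets requirement: Yes


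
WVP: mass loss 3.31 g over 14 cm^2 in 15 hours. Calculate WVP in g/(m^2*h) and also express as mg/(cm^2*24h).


WVP = 157.62 g/(m^2*h)
Daily rate = 378.29 mg/(cm^2*24h)

WVP = 3.31 / (14 x 15) x 10000 = 157.62 g/(m^2*h)
Mass loss in mg = 3.31 x 1000 = 3310 mg
Per cm^2 per 24h in mg: 3310 x 24 / (14 x 15) = 79440 / 210 = 378.29 mg/(cm^2*24h)


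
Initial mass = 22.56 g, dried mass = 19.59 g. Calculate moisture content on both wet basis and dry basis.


Wet basis = 13.2%
Dry basis = 15.2%


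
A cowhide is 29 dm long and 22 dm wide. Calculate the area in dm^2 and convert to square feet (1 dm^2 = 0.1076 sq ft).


Area = 29 x 22 = 638 dm^2
Conversion: 638 x 0.1076 = 68.65 sq ft


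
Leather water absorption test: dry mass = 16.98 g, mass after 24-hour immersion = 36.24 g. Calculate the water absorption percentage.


Water absorbed = 36.24 - 16.98 = 19.26 g
WA% = 19.26 / 16.98 x 100 = 113.4%


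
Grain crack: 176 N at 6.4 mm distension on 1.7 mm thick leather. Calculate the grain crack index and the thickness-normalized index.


Crack index = 176 / 6.4 = 27.5 N/mm
Normalized = 27.5 / 1.7 = 16.2 N/mm per mm


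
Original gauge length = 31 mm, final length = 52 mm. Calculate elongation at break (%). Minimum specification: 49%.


Extension = 52 - 31 = 21 mm
Elongation = 21 / 31 x 100 = 67.7%
Minimum required: 49%
Meets specification: Yes


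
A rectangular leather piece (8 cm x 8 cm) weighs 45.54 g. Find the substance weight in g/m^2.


7115.6 g/m^2

Area = 8 x 8 = 64 cm^2
SW = 45.54 / 64 x 10000 = 7115.6 g/m^2


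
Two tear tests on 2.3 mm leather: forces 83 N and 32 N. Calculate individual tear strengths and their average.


Tear 1 = 83 / 2.3 = 36.1 N/mm
Tear 2 = 32 / 2.3 = 13.9 N/mm
Average = (36.1 + 13.9) / 2 = 25.0 N/mm


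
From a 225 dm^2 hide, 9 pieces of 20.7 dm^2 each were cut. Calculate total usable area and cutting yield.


Usable area = 186.3 dm^2
Yield = 82.8%

Total usable = 9 x 20.7 = 186.3 dm^2
Yield = 186.3 / 225 x 100 = 82.8%


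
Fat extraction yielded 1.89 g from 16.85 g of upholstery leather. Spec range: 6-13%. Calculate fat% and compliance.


Fat content = 11.2%
Compliant: Yes

Fat% = 1.89 / 16.85 x 100 = 11.2%
Spec range: 6-13%
Compliant: Yes


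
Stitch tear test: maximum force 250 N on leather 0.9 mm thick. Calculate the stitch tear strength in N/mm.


Stitch tear strength = force / thickness
STS = 250 / 0.9 = 277.8 N/mm


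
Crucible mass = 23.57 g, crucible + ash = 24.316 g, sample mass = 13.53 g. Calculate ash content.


Ash mass = 24.316 - 23.57 = 0.746 g
Ash% = 0.746 / 13.53 x 100 = 5.51%


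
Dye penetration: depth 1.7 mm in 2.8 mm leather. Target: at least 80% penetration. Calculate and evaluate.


Penetration = 60.7%
Meets target: No

Penetration = 1.7 / 2.8 x 100 = 60.7%
Target: 80%
Meets target: No


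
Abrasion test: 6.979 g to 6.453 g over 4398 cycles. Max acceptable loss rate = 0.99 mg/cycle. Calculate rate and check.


Loss = 6.979 - 6.453 = 0.526 g
Rate = 0.526 g / 4398 cycles x 1000 = 0.120 mg/cycle
Max = 0.99 mg/cycle
Passes: Yes


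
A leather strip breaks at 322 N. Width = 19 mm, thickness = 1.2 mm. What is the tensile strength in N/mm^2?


14.12 N/mm^2


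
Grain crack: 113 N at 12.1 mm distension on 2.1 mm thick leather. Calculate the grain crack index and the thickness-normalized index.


Crack index = 113 / 12.1 = 9.3 N/mm
Normalized = 9.3 / 2.1 = 4.4 N/mm per mm


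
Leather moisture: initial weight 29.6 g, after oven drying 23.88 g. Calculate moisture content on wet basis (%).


19.3%

Moisture = 29.6 - 23.88 = 5.72 g
MC = 5.72 / 29.6 x 100 = 19.3%


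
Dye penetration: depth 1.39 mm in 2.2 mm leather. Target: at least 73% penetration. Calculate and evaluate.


Penetration = 63.2%
Meets target: No

Penetration = 1.39 / 2.2 x 100 = 63.2%
Target: 73%
Meets target: No
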